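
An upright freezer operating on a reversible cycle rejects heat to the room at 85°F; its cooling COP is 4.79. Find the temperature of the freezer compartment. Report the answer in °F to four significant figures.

For a Carnot refrigerator COP_R = T_C/(T_H − T_C), so T_C = COP·T_H/(1 + COP).
With T_H = 302.59 K, T_C = 4.79 × 302.59/5.790 = 250.33 K.
Converting, 250.33 K = -9.07°F.

-9.071 °F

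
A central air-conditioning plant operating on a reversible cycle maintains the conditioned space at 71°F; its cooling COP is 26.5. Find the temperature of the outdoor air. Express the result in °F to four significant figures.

91.03 °F

COP_R = T_C/(T_H − T_C) gives T_H − T_C = T_C/COP.
With T_C = 294.82 K, T_H = 294.82 × (1 + 1/26.5) = 305.94 K.
Converting, 305.94 K = 91.03°F.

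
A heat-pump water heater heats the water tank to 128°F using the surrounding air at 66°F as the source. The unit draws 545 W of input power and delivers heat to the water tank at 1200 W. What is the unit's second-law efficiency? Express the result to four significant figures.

COP_actual = Q̇_H/Ẇ = 1200/545.0 = 2.202.
In absolute terms T_C = 292.04 K and T_H = 326.48 K, so ΔT = 34.44 K.
COP_Carnot = T_H/ΔT = 326.48/34.44 = 9.479.
η_II = COP_actual/COP_Carnot = 2.202/9.479 = 0.2323.

0.2323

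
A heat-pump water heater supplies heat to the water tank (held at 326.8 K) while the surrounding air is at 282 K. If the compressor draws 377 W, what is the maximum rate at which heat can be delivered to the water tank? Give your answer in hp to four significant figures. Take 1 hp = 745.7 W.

3.688 hp

The reservoir spacing is ΔT = 326.8 − 282 = 44.80 K.
COP_Carnot = T_H/ΔT = 326.80/44.80 = 7.295.
Q̇_max = COP_Carnot × Ẇ = 7.295 × 377.0 W = 2750 W = 3.688 hp.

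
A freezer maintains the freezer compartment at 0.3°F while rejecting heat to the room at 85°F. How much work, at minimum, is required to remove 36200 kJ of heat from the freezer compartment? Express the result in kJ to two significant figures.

6700 kJ

In absolute terms T_C = 255.54 K and T_H = 302.59 K, so ΔT = 47.06 K.
The reversible limit is COP_R = T_C/ΔT = 5.431, so W_min = Q_C/COP = Q_C·ΔT/T_C.
W_min = 36200 × 47.06/255.54 = 6666 kJ.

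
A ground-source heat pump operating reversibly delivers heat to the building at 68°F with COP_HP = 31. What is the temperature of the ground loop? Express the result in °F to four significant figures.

COP_HP = T_H/(T_H − T_C) gives T_H − T_C = T_H/COP.
With T_H = 293.15 K, T_C = 293.15 × (1 − 1/31) = 283.69 K.
Converting, 283.69 K = 50.98°F.

50.98 °F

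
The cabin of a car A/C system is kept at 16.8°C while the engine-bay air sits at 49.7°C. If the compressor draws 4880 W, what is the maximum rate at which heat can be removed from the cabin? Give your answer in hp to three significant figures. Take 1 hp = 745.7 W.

57.7 hp

In absolute terms T_C = 289.95 K and T_H = 322.85 K, so ΔT = 32.90 K.
COP_Carnot = T_C/ΔT = 289.95/32.90 = 8.813.
Q̇_max = COP_Carnot × Ẇ = 8.813 × 4880 W = 43010 W = 57.67 hp.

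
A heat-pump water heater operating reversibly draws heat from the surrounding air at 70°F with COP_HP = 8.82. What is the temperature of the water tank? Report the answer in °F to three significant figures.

138 °F

COP_HP = T_H/(T_H − T_C) rearranges to T_H = COP·T_C/(COP − 1).
With T_C = 294.26 K, T_H = 8.82 × 294.26/7.820 = 331.89 K.
Converting, 331.89 K = 137.73°F.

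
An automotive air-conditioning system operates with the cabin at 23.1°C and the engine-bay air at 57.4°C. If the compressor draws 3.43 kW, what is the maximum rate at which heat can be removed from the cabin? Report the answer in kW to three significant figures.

In absolute terms T_C = 296.25 K and T_H = 330.55 K, so ΔT = 34.30 K.
COP_Carnot = T_C/ΔT = 296.25/34.30 = 8.637.
Q̇_max = COP_Carnot × Ẇ = 8.637 × 3.430 kW = 29.63 kW.

29.6 kW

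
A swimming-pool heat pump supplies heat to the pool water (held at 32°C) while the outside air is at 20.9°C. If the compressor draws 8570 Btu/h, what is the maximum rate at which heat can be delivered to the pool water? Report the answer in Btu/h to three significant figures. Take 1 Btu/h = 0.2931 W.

In absolute terms T_C = 294.05 K and T_H = 305.15 K, so ΔT = 11.10 K.
COP_Carnot = T_H/ΔT = 305.15/11.10 = 27.49.
Q̇_max = COP_Carnot × Ẇ = 27.49 × 8570 Btu/h = 235600 Btu/h.

236000 Btu/h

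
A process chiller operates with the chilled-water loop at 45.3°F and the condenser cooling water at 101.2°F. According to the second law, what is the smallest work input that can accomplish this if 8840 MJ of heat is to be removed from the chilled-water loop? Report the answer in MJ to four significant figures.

978.6 MJ

In absolute terms T_C = 280.54 K and T_H = 311.59 K, so ΔT = 31.06 K.
The reversible limit is COP_R = T_C/ΔT = 9.033, so W_min = Q_C/COP = Q_C·ΔT/T_C.
W_min = 8840 × 31.06/280.54 = 978.6 MJ.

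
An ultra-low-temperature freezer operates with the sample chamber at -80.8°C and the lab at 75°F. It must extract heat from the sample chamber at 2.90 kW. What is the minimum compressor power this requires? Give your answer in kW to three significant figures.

1.58 kW

In absolute terms T_C = 192.35 K and T_H = 297.04 K, so ΔT = 104.7 K.
COP_Carnot = T_C/ΔT = 192.35/104.7 = 1.837.
Ẇ_min = Q̇/COP_Carnot = 2.900/1.837 = 1.578 kW.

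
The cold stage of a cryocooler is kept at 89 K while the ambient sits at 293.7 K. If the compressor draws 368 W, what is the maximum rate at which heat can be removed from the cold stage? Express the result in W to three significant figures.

The reservoir spacing is ΔT = 293.7 − 89 = 204.7 K.
COP_Carnot = T_C/ΔT = 89.00/204.7 = 0.4348.
Q̇_max = COP_Carnot × Ẇ = 0.4348 × 368.0 W = 160.0 W.

160 W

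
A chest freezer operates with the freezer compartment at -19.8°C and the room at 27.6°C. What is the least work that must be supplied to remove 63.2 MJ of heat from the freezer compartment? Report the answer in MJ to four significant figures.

11.82 MJ

In absolute terms T_C = 253.35 K and T_H = 300.75 K, so ΔT = 47.40 K.
The reversible limit is COP_R = T_C/ΔT = 5.345, so W_min = Q_C/COP = Q_C·ΔT/T_C.
W_min = 63.20 × 47.40/253.35 = 11.82 MJ.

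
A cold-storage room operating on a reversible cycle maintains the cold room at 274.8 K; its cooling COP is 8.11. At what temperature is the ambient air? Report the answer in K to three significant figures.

COP_R = T_C/(T_H − T_C) gives T_H − T_C = T_C/COP.
With T_C = 274.80 K, T_H = 274.80 × (1 + 1/8.11) = 308.68 K.

309 K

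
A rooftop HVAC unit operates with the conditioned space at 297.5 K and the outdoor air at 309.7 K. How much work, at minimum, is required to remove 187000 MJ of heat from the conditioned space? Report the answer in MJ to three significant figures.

7670 MJ

The reservoir spacing is ΔT = 309.7 − 297.5 = 12.20 K.
The reversible limit is COP_R = T_C/ΔT = 24.39, so W_min = Q_C/COP = Q_C·ΔT/T_C.
W_min = 187000 × 12.20/297.50 = 7669 MJ.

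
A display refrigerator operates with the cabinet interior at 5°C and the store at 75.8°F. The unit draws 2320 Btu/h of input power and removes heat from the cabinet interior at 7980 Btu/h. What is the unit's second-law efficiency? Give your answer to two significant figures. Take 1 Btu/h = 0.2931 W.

0.24

COP_actual = Q̇_C/Ẇ = 7980/2320 = 3.440.
In absolute terms T_C = 278.15 K and T_H = 297.48 K, so ΔT = 19.33 K.
COP_Carnot = T_C/ΔT = 278.15/19.33 = 14.39.
η_II = COP_actual/COP_Carnot = 3.440/14.39 = 0.2391.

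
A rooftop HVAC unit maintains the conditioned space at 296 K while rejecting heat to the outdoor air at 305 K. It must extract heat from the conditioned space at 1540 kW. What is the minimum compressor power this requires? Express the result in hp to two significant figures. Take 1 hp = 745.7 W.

The reservoir spacing is ΔT = 305 − 296 = 9.000 K.
COP_Carnot = T_C/ΔT = 296.00/9.000 = 32.89.
Ẇ_min = Q̇/COP_Carnot = 1540/32.89 = 46.82 kW = 62.79 hp.

63 hp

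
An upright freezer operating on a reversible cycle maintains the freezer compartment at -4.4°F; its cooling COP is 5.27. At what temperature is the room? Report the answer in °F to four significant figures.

COP_R = T_C/(T_H − T_C) gives T_H − T_C = T_C/COP.
With T_C = 252.93 K, T_H = 252.93 × (1 + 1/5.27) = 300.92 K.
Converting, 300.92 K = 81.99°F.

81.99 °F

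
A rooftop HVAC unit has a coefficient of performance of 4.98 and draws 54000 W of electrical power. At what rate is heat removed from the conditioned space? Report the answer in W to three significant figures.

269000 W

Q̇_C = COP × Ẇ = 4.98 × 54000 = 268900 W.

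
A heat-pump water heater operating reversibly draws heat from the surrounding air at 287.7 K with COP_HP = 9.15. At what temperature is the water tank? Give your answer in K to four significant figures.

COP_HP = T_H/(T_H − T_C) rearranges to T_H = COP·T_C/(COP − 1).
With T_C = 287.70 K, T_H = 9.15 × 287.70/8.150 = 323.00 K.

323.0 K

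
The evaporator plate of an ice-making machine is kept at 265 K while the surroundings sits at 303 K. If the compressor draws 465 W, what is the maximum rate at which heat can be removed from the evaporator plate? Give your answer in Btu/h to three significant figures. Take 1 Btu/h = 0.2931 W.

The reservoir spacing is ΔT = 303 − 265 = 38.00 K.
COP_Carnot = T_C/ΔT = 265.00/38.00 = 6.974.
Q̇_max = COP_Carnot × Ẇ = 6.974 × 465.0 W = 3243 W = 11060 Btu/h.

11100 Btu/h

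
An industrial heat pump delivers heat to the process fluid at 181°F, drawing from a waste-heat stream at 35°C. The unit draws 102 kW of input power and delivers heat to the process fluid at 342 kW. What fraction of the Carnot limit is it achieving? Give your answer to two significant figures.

0.45

COP_actual = Q̇_H/Ẇ = 342.0/102.0 = 3.353.
In absolute terms T_C = 308.15 K and T_H = 355.93 K, so ΔT = 47.78 K.
COP_Carnot = T_H/ΔT = 355.93/47.78 = 7.450.
η_II = COP_actual/COP_Carnot = 3.353/7.450 = 0.4501.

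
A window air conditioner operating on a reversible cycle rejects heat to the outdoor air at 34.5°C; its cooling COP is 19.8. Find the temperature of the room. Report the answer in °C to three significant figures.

19.7 °C

For a Carnot refrigerator COP_R = T_C/(T_H − T_C), so T_C = COP·T_H/(1 + COP).
With T_H = 307.65 K, T_C = 19.8 × 307.65/20.80 = 292.86 K.
Converting, 292.86 K = 19.71°C.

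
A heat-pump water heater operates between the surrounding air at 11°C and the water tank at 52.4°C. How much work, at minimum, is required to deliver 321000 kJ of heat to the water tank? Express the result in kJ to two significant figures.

41000 kJ

In absolute terms T_C = 284.15 K and T_H = 325.55 K, so ΔT = 41.40 K.
The reversible limit is COP_HP = T_H/ΔT = 7.864, so W_min = Q_H/COP = Q_H·ΔT/T_H.
W_min = 321000 × 41.40/325.55 = 40820 kJ.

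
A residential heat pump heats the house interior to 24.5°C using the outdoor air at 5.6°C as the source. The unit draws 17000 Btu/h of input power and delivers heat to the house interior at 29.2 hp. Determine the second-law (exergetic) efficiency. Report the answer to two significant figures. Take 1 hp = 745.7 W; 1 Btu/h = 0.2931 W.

0.28

Converting, Q̇_H = 29.20 hp = 74290 Btu/h, so COP_actual = Q̇_H/Ẇ = 74290/17000 = 4.370.
In absolute terms T_C = 278.75 K and T_H = 297.65 K, so ΔT = 18.90 K.
COP_Carnot = T_H/ΔT = 297.65/18.90 = 15.75.
η_II = COP_actual/COP_Carnot = 4.370/15.75 = 0.2775.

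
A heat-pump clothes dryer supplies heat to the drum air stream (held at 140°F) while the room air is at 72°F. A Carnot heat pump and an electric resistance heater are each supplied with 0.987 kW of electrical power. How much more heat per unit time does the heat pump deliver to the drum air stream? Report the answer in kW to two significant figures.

In absolute terms T_C = 295.37 K and T_H = 333.15 K, so ΔT = 37.78 K.
COP_Carnot = T_H/ΔT = 333.15/37.78 = 8.819.
The heat pump delivers Q̇_H = COP × Ẇ = 8.704 kW; the resistance heater delivers Ẇ = 0.9870 kW.
Extra = (COP − 1)·Ẇ = 7.717 kW.

7.7 kW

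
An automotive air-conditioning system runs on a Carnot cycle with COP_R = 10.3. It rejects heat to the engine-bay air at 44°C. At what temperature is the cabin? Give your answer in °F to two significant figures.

61 °F

For a Carnot refrigerator COP_R = T_C/(T_H − T_C), so T_C = COP·T_H/(1 + COP).
With T_H = 317.15 K, T_C = 10.3 × 317.15/11.30 = 289.08 K.
Converting, 289.08 K = 60.68°F.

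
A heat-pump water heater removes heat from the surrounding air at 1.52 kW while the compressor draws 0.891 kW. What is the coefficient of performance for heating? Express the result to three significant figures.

The first law gives Q̇_H = Q̇_C + Ẇ, so the three rates are Q̇_C = 1.520, Q̇_H = 2.411, Ẇ = 0.8910 kW.
COP_HP = Q̇_H/Ẇ = 2.411/0.8910 = 2.706.

2.71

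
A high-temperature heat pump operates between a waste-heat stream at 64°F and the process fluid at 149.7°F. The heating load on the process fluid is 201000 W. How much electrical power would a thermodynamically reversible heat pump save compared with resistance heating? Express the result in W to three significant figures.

173000 W

In absolute terms T_C = 290.93 K and T_H = 338.54 K, so ΔT = 47.61 K.
COP_Carnot = T_H/ΔT = 338.54/47.61 = 7.111.
Resistance heating needs Ẇ_res = Q̇_H = 201000 W; the reversible heat pump needs only Ẇ_hp = Q̇_H/COP = 28270 W.
Saving = 201000 − 28270 = 172700 W.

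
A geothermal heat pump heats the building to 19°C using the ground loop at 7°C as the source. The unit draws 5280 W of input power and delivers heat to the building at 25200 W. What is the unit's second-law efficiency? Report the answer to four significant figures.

COP_actual = Q̇_H/Ẇ = 25200/5280 = 4.773.
In absolute terms T_C = 280.15 K and T_H = 292.15 K, so ΔT = 12.00 K.
COP_Carnot = T_H/ΔT = 292.15/12.00 = 24.35.
η_II = COP_actual/COP_Carnot = 4.773/24.35 = 0.1960.

0.1960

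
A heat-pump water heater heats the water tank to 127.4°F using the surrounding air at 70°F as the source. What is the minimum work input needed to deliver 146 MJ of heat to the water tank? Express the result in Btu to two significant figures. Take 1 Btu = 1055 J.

In absolute terms T_C = 294.26 K and T_H = 326.15 K, so ΔT = 31.89 K.
The reversible limit is COP_HP = T_H/ΔT = 10.23, so W_min = Q_H/COP = Q_H·ΔT/T_H.
W_min = 146.0 × 31.89/326.15 = 14.27 MJ = 13530 Btu.

14000 Btu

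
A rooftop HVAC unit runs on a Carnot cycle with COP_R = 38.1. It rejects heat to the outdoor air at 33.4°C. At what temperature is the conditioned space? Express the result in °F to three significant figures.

For a Carnot refrigerator COP_R = T_C/(T_H − T_C), so T_C = COP·T_H/(1 + COP).
With T_H = 306.55 K, T_C = 38.1 × 306.55/39.10 = 298.71 K.
Converting, 298.71 K = 78.01°F.

78.0 °F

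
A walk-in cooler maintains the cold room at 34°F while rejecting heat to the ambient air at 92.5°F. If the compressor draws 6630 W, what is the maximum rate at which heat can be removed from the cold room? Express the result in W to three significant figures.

In absolute terms T_C = 274.26 K and T_H = 306.76 K, so ΔT = 32.50 K.
COP_Carnot = T_C/ΔT = 274.26/32.50 = 8.439.
Q̇_max = COP_Carnot × Ẇ = 8.439 × 6630 W = 55950 W.

55900 W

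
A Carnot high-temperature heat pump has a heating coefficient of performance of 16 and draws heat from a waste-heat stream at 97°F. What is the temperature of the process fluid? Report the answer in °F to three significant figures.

COP_HP = T_H/(T_H − T_C) rearranges to T_H = COP·T_C/(COP − 1).
With T_C = 309.26 K, T_H = 16 × 309.26/15.00 = 329.88 K.
Converting, 329.88 K = 134.11°F.

134 °F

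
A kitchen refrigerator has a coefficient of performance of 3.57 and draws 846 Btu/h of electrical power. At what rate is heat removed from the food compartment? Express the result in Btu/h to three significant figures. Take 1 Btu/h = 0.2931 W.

Q̇_C = COP × Ẇ = 3.57 × 846.0 = 3020 Btu/h.

3020 Btu/h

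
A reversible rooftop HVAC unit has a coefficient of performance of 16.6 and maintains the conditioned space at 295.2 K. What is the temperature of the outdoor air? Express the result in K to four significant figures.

313.0 K

COP_R = T_C/(T_H − T_C) gives T_H − T_C = T_C/COP.
With T_C = 295.20 K, T_H = 295.20 × (1 + 1/16.6) = 312.98 K.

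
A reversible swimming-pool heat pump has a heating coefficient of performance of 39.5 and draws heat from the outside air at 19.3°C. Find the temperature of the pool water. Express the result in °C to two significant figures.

27 °C

COP_HP = T_H/(T_H − T_C) rearranges to T_H = COP·T_C/(COP − 1).
With T_C = 292.45 K, T_H = 39.5 × 292.45/38.50 = 300.05 K.
Converting, 300.05 K = 26.90°C.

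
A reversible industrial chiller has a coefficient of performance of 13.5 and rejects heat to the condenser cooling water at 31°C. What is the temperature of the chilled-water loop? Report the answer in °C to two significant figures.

10 °C

For a Carnot refrigerator COP_R = T_C/(T_H − T_C), so T_C = COP·T_H/(1 + COP).
With T_H = 304.15 K, T_C = 13.5 × 304.15/14.50 = 283.17 K.
Converting, 283.17 K = 10.02°C.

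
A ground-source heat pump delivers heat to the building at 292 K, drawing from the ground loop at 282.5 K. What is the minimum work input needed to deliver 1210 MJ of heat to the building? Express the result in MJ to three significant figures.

39.4 MJ

The reservoir spacing is ΔT = 292 − 282.5 = 9.500 K.
The reversible limit is COP_HP = T_H/ΔT = 30.74, so W_min = Q_H/COP = Q_H·ΔT/T_H.
W_min = 1210 × 9.500/292.00 = 39.37 MJ.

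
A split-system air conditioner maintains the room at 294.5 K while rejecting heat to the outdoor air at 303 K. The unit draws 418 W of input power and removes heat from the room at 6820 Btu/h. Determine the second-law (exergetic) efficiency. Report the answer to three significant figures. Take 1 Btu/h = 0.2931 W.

Converting, Q̇_C = 6820 Btu/h = 1999 W, so COP_actual = Q̇_C/Ẇ = 1999/418.0 = 4.782.
The reservoir spacing is ΔT = 303 − 294.5 = 8.500 K.
COP_Carnot = T_C/ΔT = 294.50/8.500 = 34.65.
η_II = COP_actual/COP_Carnot = 4.782/34.65 = 0.1380.

0.138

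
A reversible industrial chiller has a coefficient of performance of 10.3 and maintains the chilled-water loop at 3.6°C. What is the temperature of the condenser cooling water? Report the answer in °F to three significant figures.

COP_R = T_C/(T_H − T_C) gives T_H − T_C = T_C/COP.
With T_C = 276.75 K, T_H = 276.75 × (1 + 1/10.3) = 303.62 K.
Converting, 303.62 K = 86.84°F.

86.8 °F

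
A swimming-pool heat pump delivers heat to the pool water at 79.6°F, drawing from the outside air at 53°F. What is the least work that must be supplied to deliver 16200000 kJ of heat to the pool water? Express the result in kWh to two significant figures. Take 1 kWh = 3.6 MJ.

In absolute terms T_C = 284.82 K and T_H = 299.59 K, so ΔT = 14.78 K.
The reversible limit is COP_HP = T_H/ΔT = 20.27, so W_min = Q_H/COP = Q_H·ΔT/T_H.
W_min = 16200000 × 14.78/299.59 = 799100 kJ = 222.0 kWh.

220 kWh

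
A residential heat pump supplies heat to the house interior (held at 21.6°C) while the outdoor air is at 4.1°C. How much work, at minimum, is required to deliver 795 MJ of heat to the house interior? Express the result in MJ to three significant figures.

47.2 MJ

In absolute terms T_C = 277.25 K and T_H = 294.75 K, so ΔT = 17.50 K.
The reversible limit is COP_HP = T_H/ΔT = 16.84, so W_min = Q_H/COP = Q_H·ΔT/T_H.
W_min = 795.0 × 17.50/294.75 = 47.20 MJ.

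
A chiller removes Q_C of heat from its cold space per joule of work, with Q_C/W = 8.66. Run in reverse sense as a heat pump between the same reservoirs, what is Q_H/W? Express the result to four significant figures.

The first law on one cycle gives Q_H = Q_C + W, so Q_H/W = Q_C/W + 1.
COP_HP = COP_R + 1 = 8.66 + 1 = 9.66.

9.660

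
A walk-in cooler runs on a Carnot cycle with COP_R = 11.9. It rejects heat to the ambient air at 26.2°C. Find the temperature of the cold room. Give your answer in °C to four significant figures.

2.995 °C

For a Carnot refrigerator COP_R = T_C/(T_H − T_C), so T_C = COP·T_H/(1 + COP).
With T_H = 299.35 K, T_C = 11.9 × 299.35/12.90 = 276.14 K.
Converting, 276.14 K = 2.99°C.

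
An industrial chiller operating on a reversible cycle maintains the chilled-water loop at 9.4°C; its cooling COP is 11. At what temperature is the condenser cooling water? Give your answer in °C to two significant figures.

COP_R = T_C/(T_H − T_C) gives T_H − T_C = T_C/COP.
With T_C = 282.55 K, T_H = 282.55 × (1 + 1/11) = 308.24 K.
Converting, 308.24 K = 35.09°C.

35 °C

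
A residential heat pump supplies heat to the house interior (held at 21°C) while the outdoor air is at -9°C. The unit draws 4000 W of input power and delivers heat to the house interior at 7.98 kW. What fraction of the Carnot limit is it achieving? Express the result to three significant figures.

0.203

Converting, Q̇_H = 7.980 kW = 7980 W, so COP_actual = Q̇_H/Ẇ = 7980/4000 = 1.995.
In absolute terms T_C = 264.15 K and T_H = 294.15 K, so ΔT = 30.00 K.
COP_Carnot = T_H/ΔT = 294.15/30.00 = 9.805.
η_II = COP_actual/COP_Carnot = 1.995/9.805 = 0.2035.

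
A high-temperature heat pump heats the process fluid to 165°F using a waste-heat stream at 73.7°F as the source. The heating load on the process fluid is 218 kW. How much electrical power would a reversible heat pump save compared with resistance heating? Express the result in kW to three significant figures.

186 kW

In absolute terms T_C = 296.32 K and T_H = 347.04 K, so ΔT = 50.72 K.
COP_Carnot = T_H/ΔT = 347.04/50.72 = 6.842.
Resistance heating needs Ẇ_res = Q̇_H = 218.0 kW; the reversible heat pump needs only Ẇ_hp = Q̇_H/COP = 31.86 kW.
Saving = 218.0 − 31.86 = 186.1 kW.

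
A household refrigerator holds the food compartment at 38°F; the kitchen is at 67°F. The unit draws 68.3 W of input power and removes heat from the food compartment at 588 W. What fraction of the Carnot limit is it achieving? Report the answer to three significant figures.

COP_actual = Q̇_C/Ẇ = 588.0/68.30 = 8.609.
In absolute terms T_C = 276.48 K and T_H = 292.59 K, so ΔT = 16.11 K.
COP_Carnot = T_C/ΔT = 276.48/16.11 = 17.16.
η_II = COP_actual/COP_Carnot = 8.609/17.16 = 0.5017.

0.502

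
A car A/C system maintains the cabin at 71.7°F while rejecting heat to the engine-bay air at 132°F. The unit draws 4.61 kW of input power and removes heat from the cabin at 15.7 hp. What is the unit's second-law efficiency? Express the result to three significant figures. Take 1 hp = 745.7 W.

Converting, Q̇_C = 15.70 hp = 11.71 kW, so COP_actual = Q̇_C/Ẇ = 11.71/4.610 = 2.540.
In absolute terms T_C = 295.21 K and T_H = 328.71 K, so ΔT = 33.50 K.
COP_Carnot = T_C/ΔT = 295.21/33.50 = 8.812.
η_II = COP_actual/COP_Carnot = 2.540/8.812 = 0.2882.

0.288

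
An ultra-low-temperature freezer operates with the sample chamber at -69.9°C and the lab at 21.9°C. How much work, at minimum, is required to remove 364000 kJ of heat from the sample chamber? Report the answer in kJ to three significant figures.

164000 kJ

In absolute terms T_C = 203.25 K and T_H = 295.05 K, so ΔT = 91.80 K.
The reversible limit is COP_R = T_C/ΔT = 2.214, so W_min = Q_C/COP = Q_C·ΔT/T_C.
W_min = 364000 × 91.80/203.25 = 164400 kJ.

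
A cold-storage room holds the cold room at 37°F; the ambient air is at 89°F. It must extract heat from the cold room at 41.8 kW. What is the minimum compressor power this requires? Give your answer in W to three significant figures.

4380 W

In absolute terms T_C = 275.93 K and T_H = 304.82 K, so ΔT = 28.89 K.
COP_Carnot = T_C/ΔT = 275.93/28.89 = 9.551.
Ẇ_min = Q̇/COP_Carnot = 41.80/9.551 = 4.376 kW = 4376 W.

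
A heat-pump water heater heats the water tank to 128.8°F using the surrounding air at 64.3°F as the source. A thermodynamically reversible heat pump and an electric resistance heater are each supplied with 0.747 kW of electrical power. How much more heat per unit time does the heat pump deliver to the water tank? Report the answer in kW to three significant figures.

6.07 kW

In absolute terms T_C = 291.09 K and T_H = 326.93 K, so ΔT = 35.83 K.
COP_Carnot = T_H/ΔT = 326.93/35.83 = 9.124.
The heat pump delivers Q̇_H = COP × Ẇ = 6.815 kW; the resistance heater delivers Ẇ = 0.7470 kW.
Extra = (COP − 1)·Ẇ = 6.068 kW.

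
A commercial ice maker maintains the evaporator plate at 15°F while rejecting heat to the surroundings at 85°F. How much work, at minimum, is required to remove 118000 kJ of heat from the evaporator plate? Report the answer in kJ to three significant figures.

In absolute terms T_C = 263.71 K and T_H = 302.59 K, so ΔT = 38.89 K.
The reversible limit is COP_R = T_C/ΔT = 6.781, so W_min = Q_C/COP = Q_C·ΔT/T_C.
W_min = 118000 × 38.89/263.71 = 17400 kJ.

17400 kJ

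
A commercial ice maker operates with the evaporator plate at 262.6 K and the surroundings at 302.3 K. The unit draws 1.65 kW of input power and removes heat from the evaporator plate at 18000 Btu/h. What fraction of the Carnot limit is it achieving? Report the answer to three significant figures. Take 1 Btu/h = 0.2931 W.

0.483

Converting, Q̇_C = 18000 Btu/h = 5.276 kW, so COP_actual = Q̇_C/Ẇ = 5.276/1.650 = 3.197.
The reservoir spacing is ΔT = 302.3 − 262.6 = 39.70 K.
COP_Carnot = T_C/ΔT = 262.60/39.70 = 6.615.
η_II = COP_actual/COP_Carnot = 3.197/6.615 = 0.4834.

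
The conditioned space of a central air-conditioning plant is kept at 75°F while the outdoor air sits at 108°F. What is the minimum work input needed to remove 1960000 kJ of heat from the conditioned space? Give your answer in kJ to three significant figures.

In absolute terms T_C = 297.04 K and T_H = 315.37 K, so ΔT = 18.33 K.
The reversible limit is COP_R = T_C/ΔT = 16.20, so W_min = Q_C/COP = Q_C·ΔT/T_C.
W_min = 1960000 × 18.33/297.04 = 121000 kJ.

121000 kJ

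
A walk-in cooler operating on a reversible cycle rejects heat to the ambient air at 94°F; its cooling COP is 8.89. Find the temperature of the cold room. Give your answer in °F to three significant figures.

38.0 °F

For a Carnot refrigerator COP_R = T_C/(T_H − T_C), so T_C = COP·T_H/(1 + COP).
With T_H = 307.59 K, T_C = 8.89 × 307.59/9.890 = 276.49 K.
Converting, 276.49 K = 38.02°F.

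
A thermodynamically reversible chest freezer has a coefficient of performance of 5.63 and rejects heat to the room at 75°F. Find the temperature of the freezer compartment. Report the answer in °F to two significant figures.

-5.6 °F

For a Carnot refrigerator COP_R = T_C/(T_H − T_C), so T_C = COP·T_H/(1 + COP).
With T_H = 297.04 K, T_C = 5.63 × 297.04/6.630 = 252.24 K.
Converting, 252.24 K = -5.64°F.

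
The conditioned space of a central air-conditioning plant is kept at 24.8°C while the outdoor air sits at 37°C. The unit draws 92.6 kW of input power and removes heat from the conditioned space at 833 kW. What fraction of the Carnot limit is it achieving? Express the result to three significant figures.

COP_actual = Q̇_C/Ẇ = 833.0/92.60 = 8.996.
In absolute terms T_C = 297.95 K and T_H = 310.15 K, so ΔT = 12.20 K.
COP_Carnot = T_C/ΔT = 297.95/12.20 = 24.42.
η_II = COP_actual/COP_Carnot = 8.996/24.42 = 0.3683.

0.368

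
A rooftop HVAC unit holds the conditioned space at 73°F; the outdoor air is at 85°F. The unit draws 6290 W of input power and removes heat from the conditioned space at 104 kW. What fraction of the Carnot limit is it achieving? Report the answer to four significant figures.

Converting, Q̇_C = 104.0 kW = 104000 W, so COP_actual = Q̇_C/Ẇ = 104000/6290 = 16.53.
In absolute terms T_C = 295.93 K and T_H = 302.59 K, so ΔT = 6.667 K.
COP_Carnot = T_C/ΔT = 295.93/6.667 = 44.39.
η_II = COP_actual/COP_Carnot = 16.53/44.39 = 0.3725.

0.3725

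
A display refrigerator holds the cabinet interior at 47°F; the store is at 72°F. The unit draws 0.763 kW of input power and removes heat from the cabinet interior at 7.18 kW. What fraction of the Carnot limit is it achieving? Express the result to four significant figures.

0.4643

COP_actual = Q̇_C/Ẇ = 7.180/0.7630 = 9.410.
In absolute terms T_C = 281.48 K and T_H = 295.37 K, so ΔT = 13.89 K.
COP_Carnot = T_C/ΔT = 281.48/13.89 = 20.27.
η_II = COP_actual/COP_Carnot = 9.410/20.27 = 0.4643.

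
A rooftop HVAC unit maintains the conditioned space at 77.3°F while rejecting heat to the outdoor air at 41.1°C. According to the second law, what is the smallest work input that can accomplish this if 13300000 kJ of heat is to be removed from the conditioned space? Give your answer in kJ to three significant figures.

In absolute terms T_C = 298.32 K and T_H = 314.25 K, so ΔT = 15.93 K.
The reversible limit is COP_R = T_C/ΔT = 18.72, so W_min = Q_C/COP = Q_C·ΔT/T_C.
W_min = 13300000 × 15.93/298.32 = 710400 kJ.

710000 kJ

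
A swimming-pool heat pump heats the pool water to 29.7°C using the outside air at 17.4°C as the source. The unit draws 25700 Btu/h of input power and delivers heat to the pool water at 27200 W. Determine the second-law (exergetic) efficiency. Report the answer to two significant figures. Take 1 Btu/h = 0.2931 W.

Converting, Q̇_H = 27200 W = 92800 Btu/h, so COP_actual = Q̇_H/Ẇ = 92800/25700 = 3.611.
In absolute terms T_C = 290.55 K and T_H = 302.85 K, so ΔT = 12.30 K.
COP_Carnot = T_H/ΔT = 302.85/12.30 = 24.62.
η_II = COP_actual/COP_Carnot = 3.611/24.62 = 0.1467.

0.15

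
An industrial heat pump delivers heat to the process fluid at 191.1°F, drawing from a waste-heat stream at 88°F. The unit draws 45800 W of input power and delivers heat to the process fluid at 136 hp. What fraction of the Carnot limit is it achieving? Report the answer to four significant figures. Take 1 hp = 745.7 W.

Converting, Q̇_H = 136.0 hp = 101400 W, so COP_actual = Q̇_H/Ẇ = 101400/45800 = 2.214.
In absolute terms T_C = 304.26 K and T_H = 361.54 K, so ΔT = 57.28 K.
COP_Carnot = T_H/ΔT = 361.54/57.28 = 6.312.
η_II = COP_actual/COP_Carnot = 2.214/6.312 = 0.3508.

0.3508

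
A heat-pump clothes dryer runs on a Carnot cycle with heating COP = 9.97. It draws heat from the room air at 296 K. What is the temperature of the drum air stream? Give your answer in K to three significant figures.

329 K

COP_HP = T_H/(T_H − T_C) rearranges to T_H = COP·T_C/(COP − 1).
With T_C = 296.00 K, T_H = 9.97 × 296.00/8.970 = 329.00 K.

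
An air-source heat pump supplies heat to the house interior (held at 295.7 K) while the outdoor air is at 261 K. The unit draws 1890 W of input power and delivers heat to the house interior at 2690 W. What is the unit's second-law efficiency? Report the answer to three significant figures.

0.167

COP_actual = Q̇_H/Ẇ = 2690/1890 = 1.423.
The reservoir spacing is ΔT = 295.7 − 261 = 34.70 K.
COP_Carnot = T_H/ΔT = 295.70/34.70 = 8.522.
η_II = COP_actual/COP_Carnot = 1.423/8.522 = 0.1670.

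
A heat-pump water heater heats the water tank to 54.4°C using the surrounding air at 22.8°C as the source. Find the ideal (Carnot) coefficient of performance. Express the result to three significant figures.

10.4

In absolute terms T_C = 295.95 K and T_H = 327.55 K, so ΔT = 31.60 K.
For a reversible cycle, COP_Carnot = T_H/ΔT = 327.55/31.60 = 10.37.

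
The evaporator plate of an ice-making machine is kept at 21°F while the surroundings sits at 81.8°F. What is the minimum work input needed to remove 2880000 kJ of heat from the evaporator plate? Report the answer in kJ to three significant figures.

364000 kJ

In absolute terms T_C = 267.04 K and T_H = 300.82 K, so ΔT = 33.78 K.
The reversible limit is COP_R = T_C/ΔT = 7.906, so W_min = Q_C/COP = Q_C·ΔT/T_C.
W_min = 2880000 × 33.78/267.04 = 364300 kJ.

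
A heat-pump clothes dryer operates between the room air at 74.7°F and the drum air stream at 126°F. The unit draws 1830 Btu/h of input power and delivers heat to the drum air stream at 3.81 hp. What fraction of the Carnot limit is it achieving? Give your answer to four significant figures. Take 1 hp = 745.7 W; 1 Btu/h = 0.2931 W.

Converting, Q̇_H = 3.810 hp = 9693 Btu/h, so COP_actual = Q̇_H/Ẇ = 9693/1830 = 5.297.
In absolute terms T_C = 296.87 K and T_H = 325.37 K, so ΔT = 28.50 K.
COP_Carnot = T_H/ΔT = 325.37/28.50 = 11.42.
η_II = COP_actual/COP_Carnot = 5.297/11.42 = 0.4640.

0.4640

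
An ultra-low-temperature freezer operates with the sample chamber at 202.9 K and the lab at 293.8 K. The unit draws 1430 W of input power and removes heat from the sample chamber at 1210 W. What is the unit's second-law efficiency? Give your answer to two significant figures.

0.38

COP_actual = Q̇_C/Ẇ = 1210/1430 = 0.8462.
The reservoir spacing is ΔT = 293.8 − 202.9 = 90.90 K.
COP_Carnot = T_C/ΔT = 202.90/90.90 = 2.232.
η_II = COP_actual/COP_Carnot = 0.8462/2.232 = 0.3791.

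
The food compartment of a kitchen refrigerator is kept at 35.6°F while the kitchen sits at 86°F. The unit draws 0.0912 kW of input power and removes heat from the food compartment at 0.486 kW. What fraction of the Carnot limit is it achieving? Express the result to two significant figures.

0.54

COP_actual = Q̇_C/Ẇ = 0.4860/0.09120 = 5.329.
In absolute terms T_C = 275.15 K and T_H = 303.15 K, so ΔT = 28.00 K.
COP_Carnot = T_C/ΔT = 275.15/28.00 = 9.827.
η_II = COP_actual/COP_Carnot = 5.329/9.827 = 0.5423.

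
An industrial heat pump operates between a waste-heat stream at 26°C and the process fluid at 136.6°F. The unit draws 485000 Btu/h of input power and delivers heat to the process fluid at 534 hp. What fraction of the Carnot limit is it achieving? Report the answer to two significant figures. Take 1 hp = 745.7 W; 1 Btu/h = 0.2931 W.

0.27

Converting, Q̇_H = 534.0 hp = 1359000 Btu/h, so COP_actual = Q̇_H/Ẇ = 1359000/485000 = 2.801.
In absolute terms T_C = 299.15 K and T_H = 331.26 K, so ΔT = 32.11 K.
COP_Carnot = T_H/ΔT = 331.26/32.11 = 10.32.
η_II = COP_actual/COP_Carnot = 2.801/10.32 = 0.2715.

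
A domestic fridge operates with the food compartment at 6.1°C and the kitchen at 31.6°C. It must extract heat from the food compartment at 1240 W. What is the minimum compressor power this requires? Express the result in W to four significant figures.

113.2 W

In absolute terms T_C = 279.25 K and T_H = 304.75 K, so ΔT = 25.50 K.
COP_Carnot = T_C/ΔT = 279.25/25.50 = 10.95.
Ẇ_min = Q̇/COP_Carnot = 1240/10.95 = 113.2 W.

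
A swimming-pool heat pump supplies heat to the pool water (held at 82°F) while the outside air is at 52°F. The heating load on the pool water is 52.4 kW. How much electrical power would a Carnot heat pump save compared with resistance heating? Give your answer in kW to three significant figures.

In absolute terms T_C = 284.26 K and T_H = 300.93 K, so ΔT = 16.67 K.
COP_Carnot = T_H/ΔT = 300.93/16.67 = 18.06.
Resistance heating needs Ẇ_res = Q̇_H = 52.40 kW; the reversible heat pump needs only Ẇ_hp = Q̇_H/COP = 2.902 kW.
Saving = 52.40 − 2.902 = 49.50 kW.

49.5 kW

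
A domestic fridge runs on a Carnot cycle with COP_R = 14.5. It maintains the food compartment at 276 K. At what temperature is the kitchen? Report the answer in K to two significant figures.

COP_R = T_C/(T_H − T_C) gives T_H − T_C = T_C/COP.
With T_C = 276.00 K, T_H = 276.00 × (1 + 1/14.5) = 295.03 K.

300 K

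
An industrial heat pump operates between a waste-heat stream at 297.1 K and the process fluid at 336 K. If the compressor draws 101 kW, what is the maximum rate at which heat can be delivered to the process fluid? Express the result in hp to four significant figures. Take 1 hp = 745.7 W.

1170 hp

The reservoir spacing is ΔT = 336 − 297.1 = 38.90 K.
COP_Carnot = T_H/ΔT = 336.00/38.90 = 8.638.
Q̇_max = COP_Carnot × Ẇ = 8.638 × 101.0 kW = 872.4 kW = 1170 hp.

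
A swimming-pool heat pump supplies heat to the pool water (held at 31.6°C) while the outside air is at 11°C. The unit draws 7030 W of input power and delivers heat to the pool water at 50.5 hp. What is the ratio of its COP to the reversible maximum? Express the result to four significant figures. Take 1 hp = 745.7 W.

0.3621

Converting, Q̇_H = 50.50 hp = 37660 W, so COP_actual = Q̇_H/Ẇ = 37660/7030 = 5.357.
In absolute terms T_C = 284.15 K and T_H = 304.75 K, so ΔT = 20.60 K.
COP_Carnot = T_H/ΔT = 304.75/20.60 = 14.79.
η_II = COP_actual/COP_Carnot = 5.357/14.79 = 0.3621.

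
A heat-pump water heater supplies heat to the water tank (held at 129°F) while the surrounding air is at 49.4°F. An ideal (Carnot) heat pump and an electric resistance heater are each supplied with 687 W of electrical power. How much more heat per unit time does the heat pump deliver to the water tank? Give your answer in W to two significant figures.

In absolute terms T_C = 282.82 K and T_H = 327.04 K, so ΔT = 44.22 K.
COP_Carnot = T_H/ΔT = 327.04/44.22 = 7.395.
The heat pump delivers Q̇_H = COP × Ẇ = 5081 W; the resistance heater delivers Ẇ = 687.0 W.
Extra = (COP − 1)·Ẇ = 4394 W.

4400 W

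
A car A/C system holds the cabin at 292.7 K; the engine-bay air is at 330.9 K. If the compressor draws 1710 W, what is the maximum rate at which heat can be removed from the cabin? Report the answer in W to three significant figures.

The reservoir spacing is ΔT = 330.9 − 292.7 = 38.20 K.
COP_Carnot = T_C/ΔT = 292.70/38.20 = 7.662.
Q̇_max = COP_Carnot × Ẇ = 7.662 × 1710 W = 13100 W.

13100 W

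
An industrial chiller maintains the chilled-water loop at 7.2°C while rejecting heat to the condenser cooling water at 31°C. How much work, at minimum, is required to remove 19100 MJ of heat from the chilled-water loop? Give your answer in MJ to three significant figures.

In absolute terms T_C = 280.35 K and T_H = 304.15 K, so ΔT = 23.80 K.
The reversible limit is COP_R = T_C/ΔT = 11.78, so W_min = Q_C/COP = Q_C·ΔT/T_C.
W_min = 19100 × 23.80/280.35 = 1621 MJ.

1620 MJ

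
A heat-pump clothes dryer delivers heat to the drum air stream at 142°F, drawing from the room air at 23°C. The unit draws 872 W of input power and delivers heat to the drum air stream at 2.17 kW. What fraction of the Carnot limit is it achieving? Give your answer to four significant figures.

Converting, Q̇_H = 2.170 kW = 2170 W, so COP_actual = Q̇_H/Ẇ = 2170/872.0 = 2.489.
In absolute terms T_C = 296.15 K and T_H = 334.26 K, so ΔT = 38.11 K.
COP_Carnot = T_H/ΔT = 334.26/38.11 = 8.771.
η_II = COP_actual/COP_Carnot = 2.489/8.771 = 0.2837.

0.2837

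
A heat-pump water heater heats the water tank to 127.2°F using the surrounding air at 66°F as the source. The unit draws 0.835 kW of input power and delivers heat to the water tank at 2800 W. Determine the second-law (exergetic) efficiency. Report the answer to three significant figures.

0.350

Converting, Q̇_H = 2800 W = 2.800 kW, so COP_actual = Q̇_H/Ẇ = 2.800/0.8350 = 3.353.
In absolute terms T_C = 292.04 K and T_H = 326.04 K, so ΔT = 34.00 K.
COP_Carnot = T_H/ΔT = 326.04/34.00 = 9.589.
η_II = COP_actual/COP_Carnot = 3.353/9.589 = 0.3497.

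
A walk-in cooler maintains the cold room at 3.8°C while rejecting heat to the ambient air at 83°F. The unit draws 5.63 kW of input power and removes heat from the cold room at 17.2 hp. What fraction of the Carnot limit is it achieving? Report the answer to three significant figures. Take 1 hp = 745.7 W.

0.202

Converting, Q̇_C = 17.20 hp = 12.83 kW, so COP_actual = Q̇_C/Ẇ = 12.83/5.630 = 2.278.
In absolute terms T_C = 276.95 K and T_H = 301.48 K, so ΔT = 24.53 K.
COP_Carnot = T_C/ΔT = 276.95/24.53 = 11.29.
η_II = COP_actual/COP_Carnot = 2.278/11.29 = 0.2018.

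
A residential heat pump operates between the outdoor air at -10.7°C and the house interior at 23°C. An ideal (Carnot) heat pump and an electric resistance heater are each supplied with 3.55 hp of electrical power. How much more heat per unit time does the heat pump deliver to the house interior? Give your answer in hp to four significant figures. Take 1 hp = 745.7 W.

27.65 hp

In absolute terms T_C = 262.45 K and T_H = 296.15 K, so ΔT = 33.70 K.
COP_Carnot = T_H/ΔT = 296.15/33.70 = 8.788.
The heat pump delivers Q̇_H = COP × Ẇ = 31.20 hp; the resistance heater delivers Ẇ = 3.550 hp.
Extra = (COP − 1)·Ẇ = 27.65 hp.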